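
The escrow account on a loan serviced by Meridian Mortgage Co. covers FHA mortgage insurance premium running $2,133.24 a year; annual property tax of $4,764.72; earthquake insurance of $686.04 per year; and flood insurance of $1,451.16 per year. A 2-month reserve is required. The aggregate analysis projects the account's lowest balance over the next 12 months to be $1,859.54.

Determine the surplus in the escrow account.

FHA mortgage insurance premium = $2,133.24 per year
Property tax = $4,764.72 per year
Earthquake insurance = $686.04 per year
Flood insurance = $1,451.16 per year
Combined annual = $9,035.16
Base monthly escrow = $9,035.16 ÷ 12 = $752.93
Cushion = 2 × $752.93 = $1,505.86
Excess over cushion: $1,859.54 − $1,505.86 = $353.68

$353.68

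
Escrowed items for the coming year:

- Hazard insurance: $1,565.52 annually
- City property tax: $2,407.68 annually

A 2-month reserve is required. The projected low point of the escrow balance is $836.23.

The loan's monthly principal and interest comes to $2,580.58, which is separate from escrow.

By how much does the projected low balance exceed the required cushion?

$174.03

Hazard insurance: $1,565.52/yr
City property tax: $2,407.68/yr
Combined annual = $1,565.52 + $2,407.68 = $3,973.20
Per month = $3,973.20 / 12 = $331.10
Required cushion = 2 × $331.10 = $662.20
Surplus = $836.23 − $662.20 = $174.03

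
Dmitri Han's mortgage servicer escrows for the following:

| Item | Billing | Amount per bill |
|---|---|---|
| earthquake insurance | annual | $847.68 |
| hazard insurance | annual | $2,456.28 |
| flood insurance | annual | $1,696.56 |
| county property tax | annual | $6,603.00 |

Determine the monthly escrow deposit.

Earthquake insurance: $847.68
Hazard insurance: $2,456.28
Flood insurance: $1,696.56
County property tax: $6,603.00
Combined annual = $11,603.52
Monthly escrow = $11,603.52 ÷ 12 = $966.96

$966.96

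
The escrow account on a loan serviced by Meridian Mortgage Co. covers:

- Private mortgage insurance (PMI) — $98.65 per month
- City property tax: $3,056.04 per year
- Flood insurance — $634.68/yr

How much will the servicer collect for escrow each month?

Private mortgage insurance (PMI): $98.65 × 12 = $1,183.80 per year
City property tax: $3,056.04 per year
Flood insurance: $634.68 per year
Yearly total = $1,183.80 + $3,056.04 + $634.68 = $4,874.52
Monthly escrow = $4,874.52 / 12 = $406.21

$406.21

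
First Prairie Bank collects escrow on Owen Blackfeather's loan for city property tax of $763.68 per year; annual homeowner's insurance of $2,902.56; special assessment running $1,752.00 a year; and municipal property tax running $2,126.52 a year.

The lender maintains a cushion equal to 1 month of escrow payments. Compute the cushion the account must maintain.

$628.73

City property tax — $763.68 annually
Homeowner's insurance — $2,902.56 annually
Special assessment — $1,752.00 annually
Municipal property tax — $2,126.52 annually
Annual escrow total = $763.68 + $2,902.56 + $1,752.00 + $2,126.52 = $7,544.76
Per month = $7,544.76 / 12 = $628.73
Required cushion = 1 × $628.73 = $628.73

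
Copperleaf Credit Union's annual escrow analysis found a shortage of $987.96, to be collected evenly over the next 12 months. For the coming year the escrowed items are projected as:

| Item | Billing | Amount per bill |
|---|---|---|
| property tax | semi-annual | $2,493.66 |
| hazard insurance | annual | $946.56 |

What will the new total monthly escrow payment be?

$576.82

Property tax — $2,493.66 × 2 = $4,987.32/yr
Hazard insurance — $946.56/yr
Total annual escrow = $4,987.32 + $946.56 = $5,933.88
Base monthly escrow = $5,933.88 / 12 = $494.49
Shortage per month = $987.96 / 12 = $82.33
Adjusted monthly = $494.49 + $82.33 = $576.82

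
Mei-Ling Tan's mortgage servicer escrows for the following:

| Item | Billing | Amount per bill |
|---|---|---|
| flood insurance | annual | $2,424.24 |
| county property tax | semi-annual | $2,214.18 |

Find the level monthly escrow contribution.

Flood insurance — $2,424.24/yr
County property tax — $2,214.18 × 2 = $4,428.36/yr
Combined annual = $6,852.60
Base monthly escrow = $6,852.60 ÷ 12 = $571.05

$571.05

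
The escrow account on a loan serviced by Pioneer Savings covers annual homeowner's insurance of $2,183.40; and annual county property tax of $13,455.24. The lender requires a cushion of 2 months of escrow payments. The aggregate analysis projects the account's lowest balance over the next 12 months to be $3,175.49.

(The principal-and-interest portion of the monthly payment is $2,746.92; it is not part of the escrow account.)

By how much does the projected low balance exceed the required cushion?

Homeowner's insurance = $2,183.40 annually
County property tax = $13,455.24 annually
Yearly total = $2,183.40 + $13,455.24 = $15,638.64
Monthly escrow = $15,638.64 ÷ 12 = $1,303.22
Cushion = 2 × $1,303.22 = $2,606.44
Excess over cushion: $3,175.49 − $2,606.44 = $569.05

$569.05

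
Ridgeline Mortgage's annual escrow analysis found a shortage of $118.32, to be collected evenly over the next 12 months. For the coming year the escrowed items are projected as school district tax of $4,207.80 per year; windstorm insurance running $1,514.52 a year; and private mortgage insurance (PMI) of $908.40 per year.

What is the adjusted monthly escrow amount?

School district tax: $4,207.80 per year
Windstorm insurance: $1,514.52 per year
Private mortgage insurance (PMI): $908.40 per year
Annual escrow total = $4,207.80 + $1,514.52 + $908.40 = $6,630.72
Monthly = $6,630.72 / 12 = $552.56
Shortage spread = $118.32 ÷ 12 = $9.86/mo
Adjusted monthly = $552.56 + $9.86 = $562.42

$562.42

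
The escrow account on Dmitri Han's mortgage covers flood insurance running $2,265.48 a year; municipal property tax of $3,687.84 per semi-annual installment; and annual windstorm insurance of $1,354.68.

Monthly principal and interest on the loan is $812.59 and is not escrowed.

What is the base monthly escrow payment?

$916.32

Flood insurance = $2,265.48/yr
Municipal property tax = $3,687.84 × 2 = $7,375.68/yr
Windstorm insurance = $1,354.68/yr
Combined annual = $2,265.48 + $7,375.68 + $1,354.68 = $10,995.84
Per month = $10,995.84 / 12 = $916.32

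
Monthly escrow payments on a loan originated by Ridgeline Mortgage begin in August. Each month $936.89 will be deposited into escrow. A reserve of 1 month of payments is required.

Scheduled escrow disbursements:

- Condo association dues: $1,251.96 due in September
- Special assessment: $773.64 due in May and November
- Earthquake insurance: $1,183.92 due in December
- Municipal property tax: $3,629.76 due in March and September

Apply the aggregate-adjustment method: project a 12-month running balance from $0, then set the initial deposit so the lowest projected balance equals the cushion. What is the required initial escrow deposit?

$3,944.83

Cushion = 1 × $936.89 = $936.89
Trial balance (start $0, +$936.89 each month, − disbursements):
  Aug: +$936.89 → $936.89
  Sep: +$936.89 − $4,881.72 → -$3,007.94
  Oct: +$936.89 → -$2,071.05
  Nov: +$936.89 − $773.64 → -$1,907.80
  Dec: +$936.89 − $1,183.92 → -$2,154.83
  Jan: +$936.89 → -$1,217.94
  Feb: +$936.89 → -$281.05
  Mar: +$936.89 − $3,629.76 → -$2,973.92
  Apr: +$936.89 → -$2,037.03
  May: +$936.89 − $773.64 → -$1,873.78
  Jun: +$936.89 → -$936.89
  Jul: +$936.89 → $0.00
Lowest trial balance = -$3,007.94 (Sep)
Initial deposit = cushion − low point = $936.89 − (-$3,007.94) = $3,944.83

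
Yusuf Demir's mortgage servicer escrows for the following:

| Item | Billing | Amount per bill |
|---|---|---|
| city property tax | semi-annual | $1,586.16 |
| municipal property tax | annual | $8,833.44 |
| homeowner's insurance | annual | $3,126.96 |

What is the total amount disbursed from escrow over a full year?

$15,132.72

City property tax = $1,586.16 × 2 = $3,172.32 per year
Municipal property tax = $8,833.44 per year
Homeowner's insurance = $3,126.96 per year
Total annual escrow = $15,132.72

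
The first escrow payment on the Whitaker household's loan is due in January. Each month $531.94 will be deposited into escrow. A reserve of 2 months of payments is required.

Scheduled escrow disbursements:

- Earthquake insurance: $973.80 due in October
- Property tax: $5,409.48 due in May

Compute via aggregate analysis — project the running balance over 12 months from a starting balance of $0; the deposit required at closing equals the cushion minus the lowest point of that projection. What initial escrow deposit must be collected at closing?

$3,813.66

Cushion = 2 × $531.94 = $1,063.88
Trial balance (start $0, +$531.94 each month, − disbursements):
  Jan: +$531.94 → $531.94
  Feb: +$531.94 → $1,063.88
  Mar: +$531.94 → $1,595.82
  Apr: +$531.94 → $2,127.76
  May: +$531.94 − $5,409.48 → -$2,749.78
  Jun: +$531.94 → -$2,217.84
  Jul: +$531.94 → -$1,685.90
  Aug: +$531.94 → -$1,153.96
  Sep: +$531.94 → -$622.02
  Oct: +$531.94 − $973.80 → -$1,063.88
  Nov: +$531.94 → -$531.94
  Dec: +$531.94 → $0.00
Lowest trial balance = -$2,749.78 (May)
Initial deposit = cushion − low point = $1,063.88 − (-$2,749.78) = $3,813.66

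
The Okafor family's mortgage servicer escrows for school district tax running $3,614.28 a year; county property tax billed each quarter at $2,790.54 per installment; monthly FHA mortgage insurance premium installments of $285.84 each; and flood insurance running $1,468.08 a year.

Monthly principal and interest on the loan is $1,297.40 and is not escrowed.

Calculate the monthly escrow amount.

$1,639.55

School district tax: $3,614.28 per year
County property tax: $2,790.54 × 4 = $11,162.16 per year
FHA mortgage insurance premium: $285.84 × 12 = $3,430.08 per year
Flood insurance: $1,468.08 per year
Combined annual = $3,614.28 + $11,162.16 + $3,430.08 + $1,468.08 = $19,674.60
Base monthly escrow = $19,674.60 ÷ 12 = $1,639.55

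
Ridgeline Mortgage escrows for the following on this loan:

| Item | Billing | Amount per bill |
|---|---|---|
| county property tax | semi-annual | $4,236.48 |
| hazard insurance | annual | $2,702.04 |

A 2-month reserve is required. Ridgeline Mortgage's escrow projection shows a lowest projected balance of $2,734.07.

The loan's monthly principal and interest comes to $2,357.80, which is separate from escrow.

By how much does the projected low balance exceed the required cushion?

County property tax = $4,236.48 × 2 = $8,472.96
Hazard insurance = $2,702.04
Total per year = $11,175.00
Monthly = $11,175.00 / 12 = $931.25
Cushion = 2 × $931.25 = $1,862.50
Surplus = $2,734.07 − $1,862.50 = $871.57

$871.57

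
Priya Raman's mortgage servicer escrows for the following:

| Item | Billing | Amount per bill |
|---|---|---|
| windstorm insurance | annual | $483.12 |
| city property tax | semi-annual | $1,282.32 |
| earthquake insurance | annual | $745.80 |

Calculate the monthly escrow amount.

$316.13

Windstorm insurance — $483.12
City property tax — $1,282.32 × 2 = $2,564.64
Earthquake insurance — $745.80
Total per year = $3,793.56
Base monthly escrow = $3,793.56 / 12 = $316.13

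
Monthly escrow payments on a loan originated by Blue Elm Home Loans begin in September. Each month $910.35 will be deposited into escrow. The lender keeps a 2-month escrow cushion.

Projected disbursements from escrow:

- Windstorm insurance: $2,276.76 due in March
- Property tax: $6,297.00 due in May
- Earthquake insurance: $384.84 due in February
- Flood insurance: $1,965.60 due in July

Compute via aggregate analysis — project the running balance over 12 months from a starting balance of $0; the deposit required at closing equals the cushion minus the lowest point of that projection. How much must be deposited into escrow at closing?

$2,731.05

Cushion = 2 × $910.35 = $1,820.70
Trial balance (start $0, +$910.35 each month, − disbursements):
  Sep: +$910.35 → $910.35
  Oct: +$910.35 → $1,820.70
  Nov: +$910.35 → $2,731.05
  Dec: +$910.35 → $3,641.40
  Jan: +$910.35 → $4,551.75
  Feb: +$910.35 − $384.84 → $5,077.26
  Mar: +$910.35 − $2,276.76 → $3,710.85
  Apr: +$910.35 → $4,621.20
  May: +$910.35 − $6,297.00 → -$765.45
  Jun: +$910.35 → $144.90
  Jul: +$910.35 − $1,965.60 → -$910.35
  Aug: +$910.35 → $0.00
Lowest trial balance = -$910.35 (Jul)
Initial deposit = cushion − low point = $1,820.70 − (-$910.35) = $2,731.05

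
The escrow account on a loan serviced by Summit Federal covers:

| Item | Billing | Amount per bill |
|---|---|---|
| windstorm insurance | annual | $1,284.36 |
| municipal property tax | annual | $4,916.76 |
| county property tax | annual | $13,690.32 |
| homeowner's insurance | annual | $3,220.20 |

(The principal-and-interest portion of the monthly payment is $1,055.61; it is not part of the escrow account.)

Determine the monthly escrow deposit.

Windstorm insurance: $1,284.36
Municipal property tax: $4,916.76
County property tax: $13,690.32
Homeowner's insurance: $3,220.20
Combined annual = $23,111.64
Base monthly escrow = $23,111.64 / 12 = $1,925.97

$1,925.97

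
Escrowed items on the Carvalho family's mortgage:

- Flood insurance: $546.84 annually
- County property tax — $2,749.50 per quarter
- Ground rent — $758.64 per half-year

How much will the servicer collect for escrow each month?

Flood insurance: $546.84 per year
County property tax: $2,749.50 × 4 = $10,998.00 per year
Ground rent: $758.64 × 2 = $1,517.28 per year
Annual escrow total = $13,062.12
Base monthly escrow = $13,062.12 / 12 = $1,088.51

$1,088.51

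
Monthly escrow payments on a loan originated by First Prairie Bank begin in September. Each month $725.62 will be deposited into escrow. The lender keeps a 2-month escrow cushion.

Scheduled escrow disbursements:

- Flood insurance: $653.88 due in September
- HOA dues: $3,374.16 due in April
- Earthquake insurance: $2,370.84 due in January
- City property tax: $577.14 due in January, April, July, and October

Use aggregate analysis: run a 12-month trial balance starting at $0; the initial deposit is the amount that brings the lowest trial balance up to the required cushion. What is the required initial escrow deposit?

$3,776.58

Cushion = 2 × $725.62 = $1,451.24
Trial balance (start $0, +$725.62 each month, − disbursements):
  Sep: +$725.62 − $653.88 → $71.74
  Oct: +$725.62 − $577.14 → $220.22
  Nov: +$725.62 → $945.84
  Dec: +$725.62 → $1,671.46
  Jan: +$725.62 − $2,947.98 → -$550.90
  Feb: +$725.62 → $174.72
  Mar: +$725.62 → $900.34
  Apr: +$725.62 − $3,951.30 → -$2,325.34
  May: +$725.62 → -$1,599.72
  Jun: +$725.62 → -$874.10
  Jul: +$725.62 − $577.14 → -$725.62
  Aug: +$725.62 → $0.00
Lowest trial balance = -$2,325.34 (Apr)
Initial deposit = cushion − low point = $1,451.24 − (-$2,325.34) = $3,776.58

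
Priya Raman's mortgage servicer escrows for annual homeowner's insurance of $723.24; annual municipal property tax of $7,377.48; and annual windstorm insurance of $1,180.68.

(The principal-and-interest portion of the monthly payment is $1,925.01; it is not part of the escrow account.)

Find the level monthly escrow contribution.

$773.45

Homeowner's insurance — $723.24/yr
Municipal property tax — $7,377.48/yr
Windstorm insurance — $1,180.68/yr
Yearly total = $9,281.40
Monthly = $9,281.40 ÷ 12 = $773.45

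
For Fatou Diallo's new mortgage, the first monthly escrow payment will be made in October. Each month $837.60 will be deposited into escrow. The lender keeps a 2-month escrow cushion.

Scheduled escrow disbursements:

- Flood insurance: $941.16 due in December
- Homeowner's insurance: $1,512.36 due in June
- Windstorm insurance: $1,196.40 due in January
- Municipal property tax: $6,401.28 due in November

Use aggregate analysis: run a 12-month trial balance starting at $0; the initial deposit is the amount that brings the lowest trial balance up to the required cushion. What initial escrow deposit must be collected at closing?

$6,863.64

Cushion = 2 × $837.60 = $1,675.20
Trial balance (start $0, +$837.60 each month, − disbursements):
  Oct: +$837.60 → $837.60
  Nov: +$837.60 − $6,401.28 → -$4,726.08
  Dec: +$837.60 − $941.16 → -$4,829.64
  Jan: +$837.60 − $1,196.40 → -$5,188.44
  Feb: +$837.60 → -$4,350.84
  Mar: +$837.60 → -$3,513.24
  Apr: +$837.60 → -$2,675.64
  May: +$837.60 → -$1,838.04
  Jun: +$837.60 − $1,512.36 → -$2,512.80
  Jul: +$837.60 → -$1,675.20
  Aug: +$837.60 → -$837.60
  Sep: +$837.60 → $0.00
Lowest trial balance = -$5,188.44 (Jan)
Initial deposit = cushion − low point = $1,675.20 − (-$5,188.44) = $6,863.64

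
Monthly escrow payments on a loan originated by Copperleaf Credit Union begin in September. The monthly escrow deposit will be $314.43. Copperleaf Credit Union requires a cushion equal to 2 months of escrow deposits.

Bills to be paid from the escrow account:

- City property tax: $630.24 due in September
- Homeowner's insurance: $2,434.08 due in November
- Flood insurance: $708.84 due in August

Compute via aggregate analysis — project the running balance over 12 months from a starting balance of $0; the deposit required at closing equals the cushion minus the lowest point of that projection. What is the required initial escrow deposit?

Cushion = 2 × $314.43 = $628.86
Trial balance (start $0, +$314.43 each month, − disbursements):
  Sep: +$314.43 − $630.24 → -$315.81
  Oct: +$314.43 → -$1.38
  Nov: +$314.43 − $2,434.08 → -$2,121.03
  Dec: +$314.43 → -$1,806.60
  Jan: +$314.43 → -$1,492.17
  Feb: +$314.43 → -$1,177.74
  Mar: +$314.43 → -$863.31
  Apr: +$314.43 → -$548.88
  May: +$314.43 → -$234.45
  Jun: +$314.43 → $79.98
  Jul: +$314.43 → $394.41
  Aug: +$314.43 − $708.84 → $0.00
Lowest trial balance = -$2,121.03 (Nov)
Initial deposit = cushion − low point = $628.86 − (-$2,121.03) = $2,749.89

$2,749.89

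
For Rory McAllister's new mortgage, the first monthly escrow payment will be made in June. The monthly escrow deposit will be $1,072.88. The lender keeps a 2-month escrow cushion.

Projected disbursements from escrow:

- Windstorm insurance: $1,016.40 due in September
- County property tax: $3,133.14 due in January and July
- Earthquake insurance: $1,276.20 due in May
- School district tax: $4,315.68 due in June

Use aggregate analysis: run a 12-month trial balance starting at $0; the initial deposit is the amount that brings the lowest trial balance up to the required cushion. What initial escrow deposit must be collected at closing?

Cushion = 2 × $1,072.88 = $2,145.76
Trial balance (start $0, +$1,072.88 each month, − disbursements):
  Jun: +$1,072.88 − $4,315.68 → -$3,242.80
  Jul: +$1,072.88 − $3,133.14 → -$5,303.06
  Aug: +$1,072.88 → -$4,230.18
  Sep: +$1,072.88 − $1,016.40 → -$4,173.70
  Oct: +$1,072.88 → -$3,100.82
  Nov: +$1,072.88 → -$2,027.94
  Dec: +$1,072.88 → -$955.06
  Jan: +$1,072.88 − $3,133.14 → -$3,015.32
  Feb: +$1,072.88 → -$1,942.44
  Mar: +$1,072.88 → -$869.56
  Apr: +$1,072.88 → $203.32
  May: +$1,072.88 − $1,276.20 → $0.00
Lowest trial balance = -$5,303.06 (Jul)
Initial deposit = cushion − low point = $2,145.76 − (-$5,303.06) = $7,448.82

$7,448.82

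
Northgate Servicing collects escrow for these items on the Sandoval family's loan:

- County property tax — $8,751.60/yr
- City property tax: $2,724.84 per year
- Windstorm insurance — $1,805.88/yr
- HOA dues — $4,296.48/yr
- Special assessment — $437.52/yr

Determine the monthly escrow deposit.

County property tax — $8,751.60 per year
City property tax — $2,724.84 per year
Windstorm insurance — $1,805.88 per year
HOA dues — $4,296.48 per year
Special assessment — $437.52 per year
Combined annual = $18,016.32
Per month = $18,016.32 / 12 = $1,501.36

$1,501.36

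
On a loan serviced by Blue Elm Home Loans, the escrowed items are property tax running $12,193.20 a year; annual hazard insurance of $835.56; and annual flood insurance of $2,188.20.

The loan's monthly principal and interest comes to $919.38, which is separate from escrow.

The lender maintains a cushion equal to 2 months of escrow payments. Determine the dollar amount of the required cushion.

Property tax: $12,193.20 per year
Hazard insurance: $835.56 per year
Flood insurance: $2,188.20 per year
Annual escrow total = $12,193.20 + $835.56 + $2,188.20 = $15,216.96
Monthly escrow = $15,216.96 ÷ 12 = $1,268.08
Reserve = 2 × $1,268.08 = $2,536.16

$2,536.16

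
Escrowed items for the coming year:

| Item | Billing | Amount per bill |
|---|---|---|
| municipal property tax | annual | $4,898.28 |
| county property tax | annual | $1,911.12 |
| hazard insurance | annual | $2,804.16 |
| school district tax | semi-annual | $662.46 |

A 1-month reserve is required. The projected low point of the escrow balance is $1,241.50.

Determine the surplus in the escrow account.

Municipal property tax — $4,898.28/yr
County property tax — $1,911.12/yr
Hazard insurance — $2,804.16/yr
School district tax — $662.46 × 2 = $1,324.92/yr
Combined annual = $4,898.28 + $1,911.12 + $2,804.16 + $1,324.92 = $10,938.48
Monthly escrow = $10,938.48 / 12 = $911.54
Required cushion = 1 × $911.54 = $911.54
Excess over cushion: $1,241.50 − $911.54 = $329.96

$329.96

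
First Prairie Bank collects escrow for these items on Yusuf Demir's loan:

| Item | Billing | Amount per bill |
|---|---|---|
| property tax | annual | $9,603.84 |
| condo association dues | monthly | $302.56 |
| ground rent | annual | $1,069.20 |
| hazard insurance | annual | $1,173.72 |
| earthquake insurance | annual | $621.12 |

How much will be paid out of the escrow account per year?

$16,098.60

Property tax = $9,603.84/yr
Condo association dues = $302.56 × 12 = $3,630.72/yr
Ground rent = $1,069.20/yr
Hazard insurance = $1,173.72/yr
Earthquake insurance = $621.12/yr
Yearly total = $16,098.60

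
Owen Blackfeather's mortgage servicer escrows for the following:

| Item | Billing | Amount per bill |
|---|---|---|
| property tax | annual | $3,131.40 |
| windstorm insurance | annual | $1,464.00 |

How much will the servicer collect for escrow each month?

$382.95

Property tax: $3,131.40 annually
Windstorm insurance: $1,464.00 annually
Combined annual = $4,595.40
Monthly = $4,595.40 ÷ 12 = $382.95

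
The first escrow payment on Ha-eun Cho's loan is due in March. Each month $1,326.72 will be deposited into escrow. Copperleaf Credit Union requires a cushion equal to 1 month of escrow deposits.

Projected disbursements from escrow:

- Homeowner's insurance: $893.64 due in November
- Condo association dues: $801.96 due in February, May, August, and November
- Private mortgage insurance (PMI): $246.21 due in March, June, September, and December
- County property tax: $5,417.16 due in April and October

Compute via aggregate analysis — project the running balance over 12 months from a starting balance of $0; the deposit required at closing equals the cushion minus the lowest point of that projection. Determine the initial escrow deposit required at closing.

$4,336.65

Cushion = 1 × $1,326.72 = $1,326.72
Trial balance (start $0, +$1,326.72 each month, − disbursements):
  Mar: +$1,326.72 − $246.21 → $1,080.51
  Apr: +$1,326.72 − $5,417.16 → -$3,009.93
  May: +$1,326.72 − $801.96 → -$2,485.17
  Jun: +$1,326.72 − $246.21 → -$1,404.66
  Jul: +$1,326.72 → -$77.94
  Aug: +$1,326.72 − $801.96 → $446.82
  Sep: +$1,326.72 − $246.21 → $1,527.33
  Oct: +$1,326.72 − $5,417.16 → -$2,563.11
  Nov: +$1,326.72 − $1,695.60 → -$2,931.99
  Dec: +$1,326.72 − $246.21 → -$1,851.48
  Jan: +$1,326.72 → -$524.76
  Feb: +$1,326.72 − $801.96 → $0.00
Lowest trial balance = -$3,009.93 (Apr)
Initial deposit = cushion − low point = $1,326.72 − (-$3,009.93) = $4,336.65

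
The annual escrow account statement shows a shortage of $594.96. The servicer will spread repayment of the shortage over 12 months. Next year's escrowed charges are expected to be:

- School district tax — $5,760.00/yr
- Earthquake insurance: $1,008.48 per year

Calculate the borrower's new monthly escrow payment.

School district tax: $5,760.00/yr
Earthquake insurance: $1,008.48/yr
Annual escrow total = $5,760.00 + $1,008.48 = $6,768.48
Base monthly escrow = $6,768.48 / 12 = $564.04
Monthly shortage recovery: $594.96 / 12 = $49.58
New monthly escrow = $564.04 + $49.58 = $613.62

$613.62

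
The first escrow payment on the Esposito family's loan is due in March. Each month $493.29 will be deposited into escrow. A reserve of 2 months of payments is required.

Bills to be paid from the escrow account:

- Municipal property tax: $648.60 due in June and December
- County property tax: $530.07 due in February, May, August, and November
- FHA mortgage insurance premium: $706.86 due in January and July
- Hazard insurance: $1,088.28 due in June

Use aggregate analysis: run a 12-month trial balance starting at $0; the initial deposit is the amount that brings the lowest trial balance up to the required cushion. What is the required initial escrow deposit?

$1,530.72

Cushion = 2 × $493.29 = $986.58
Trial balance (start $0, +$493.29 each month, − disbursements):
  Mar: +$493.29 → $493.29
  Apr: +$493.29 → $986.58
  May: +$493.29 − $530.07 → $949.80
  Jun: +$493.29 − $1,736.88 → -$293.79
  Jul: +$493.29 − $706.86 → -$507.36
  Aug: +$493.29 − $530.07 → -$544.14
  Sep: +$493.29 → -$50.85
  Oct: +$493.29 → $442.44
  Nov: +$493.29 − $530.07 → $405.66
  Dec: +$493.29 − $648.60 → $250.35
  Jan: +$493.29 − $706.86 → $36.78
  Feb: +$493.29 − $530.07 → $0.00
Lowest trial balance = -$544.14 (Aug)
Initial deposit = cushion − low point = $986.58 − (-$544.14) = $1,530.72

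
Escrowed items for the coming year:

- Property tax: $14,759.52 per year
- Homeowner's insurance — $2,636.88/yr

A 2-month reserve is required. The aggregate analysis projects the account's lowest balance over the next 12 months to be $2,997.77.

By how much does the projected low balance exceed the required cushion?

$98.37

Property tax — $14,759.52
Homeowner's insurance — $2,636.88
Yearly total = $14,759.52 + $2,636.88 = $17,396.40
Monthly escrow = $17,396.40 ÷ 12 = $1,449.70
Cushion = 2 × $1,449.70 = $2,899.40
Surplus = $2,997.77 − $2,899.40 = $98.37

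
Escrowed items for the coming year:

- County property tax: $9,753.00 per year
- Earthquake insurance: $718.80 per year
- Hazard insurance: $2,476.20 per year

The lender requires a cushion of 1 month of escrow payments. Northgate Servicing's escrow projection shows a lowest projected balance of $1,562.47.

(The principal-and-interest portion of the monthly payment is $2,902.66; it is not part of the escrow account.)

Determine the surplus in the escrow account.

County property tax — $9,753.00 annually
Earthquake insurance — $718.80 annually
Hazard insurance — $2,476.20 annually
Total annual escrow = $9,753.00 + $718.80 + $2,476.20 = $12,948.00
Per month = $12,948.00 ÷ 12 = $1,079.00
Required cushion = 1 × $1,079.00 = $1,079.00
Excess over cushion: $1,562.47 − $1,079.00 = $483.47

$483.47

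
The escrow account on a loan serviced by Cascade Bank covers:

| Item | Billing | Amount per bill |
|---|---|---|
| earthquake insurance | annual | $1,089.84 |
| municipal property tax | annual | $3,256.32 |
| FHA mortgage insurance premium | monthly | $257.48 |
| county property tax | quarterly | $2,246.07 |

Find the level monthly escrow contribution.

$1,368.35

Earthquake insurance = $1,089.84
Municipal property tax = $3,256.32
FHA mortgage insurance premium = $257.48 × 12 = $3,089.76
County property tax = $2,246.07 × 4 = $8,984.28
Annual escrow total = $16,420.20
Base monthly escrow = $16,420.20 / 12 = $1,368.35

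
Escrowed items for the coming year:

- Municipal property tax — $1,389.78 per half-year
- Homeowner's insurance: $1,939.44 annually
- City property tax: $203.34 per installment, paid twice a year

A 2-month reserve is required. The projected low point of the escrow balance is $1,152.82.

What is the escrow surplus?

Municipal property tax = $1,389.78 × 2 = $2,779.56 annually
Homeowner's insurance = $1,939.44 annually
City property tax = $203.34 × 2 = $406.68 annually
Total per year = $2,779.56 + $1,939.44 + $406.68 = $5,125.68
Monthly = $5,125.68 ÷ 12 = $427.14
Required cushion = 2 × $427.14 = $854.28
Surplus = $1,152.82 − $854.28 = $298.54

$298.54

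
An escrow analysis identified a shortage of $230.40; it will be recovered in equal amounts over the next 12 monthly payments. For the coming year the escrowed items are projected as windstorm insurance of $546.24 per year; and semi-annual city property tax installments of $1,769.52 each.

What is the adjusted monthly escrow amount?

$359.64

Windstorm insurance — $546.24 annually
City property tax — $1,769.52 × 2 = $3,539.04 annually
Total per year = $546.24 + $3,539.04 = $4,085.28
Per month = $4,085.28 / 12 = $340.44
Shortage per month = $230.40 / 12 = $19.20
New monthly escrow = $340.44 + $19.20 = $359.64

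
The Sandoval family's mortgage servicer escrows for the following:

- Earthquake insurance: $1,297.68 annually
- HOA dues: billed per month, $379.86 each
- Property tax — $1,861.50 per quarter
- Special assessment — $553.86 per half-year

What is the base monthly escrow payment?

Earthquake insurance: $1,297.68
HOA dues: $379.86 × 12 = $4,558.32
Property tax: $1,861.50 × 4 = $7,446.00
Special assessment: $553.86 × 2 = $1,107.72
Annual escrow total = $14,409.72
Monthly escrow = $14,409.72 ÷ 12 = $1,200.81

$1,200.81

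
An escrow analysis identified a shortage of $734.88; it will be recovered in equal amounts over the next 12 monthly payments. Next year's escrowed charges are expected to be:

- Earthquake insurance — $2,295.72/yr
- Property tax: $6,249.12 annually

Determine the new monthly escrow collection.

$773.31

Earthquake insurance: $2,295.72 annually
Property tax: $6,249.12 annually
Total annual escrow = $2,295.72 + $6,249.12 = $8,544.84
Monthly = $8,544.84 / 12 = $712.07
Shortage spread = $734.88 / 12 = $61.24/mo
New monthly escrow = $712.07 + $61.24 = $773.31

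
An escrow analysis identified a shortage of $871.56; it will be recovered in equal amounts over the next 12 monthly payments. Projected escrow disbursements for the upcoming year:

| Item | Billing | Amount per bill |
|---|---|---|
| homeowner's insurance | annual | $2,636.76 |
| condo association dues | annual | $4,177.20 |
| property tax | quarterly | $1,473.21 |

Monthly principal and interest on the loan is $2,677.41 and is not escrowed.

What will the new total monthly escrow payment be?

$1,131.53

Homeowner's insurance = $2,636.76 annually
Condo association dues = $4,177.20 annually
Property tax = $1,473.21 × 4 = $5,892.84 annually
Yearly total = $12,706.80
Base monthly escrow = $12,706.80 / 12 = $1,058.90
Monthly shortage recovery: $871.56 ÷ 12 = $72.63
Adjusted monthly = $1,058.90 + $72.63 = $1,131.53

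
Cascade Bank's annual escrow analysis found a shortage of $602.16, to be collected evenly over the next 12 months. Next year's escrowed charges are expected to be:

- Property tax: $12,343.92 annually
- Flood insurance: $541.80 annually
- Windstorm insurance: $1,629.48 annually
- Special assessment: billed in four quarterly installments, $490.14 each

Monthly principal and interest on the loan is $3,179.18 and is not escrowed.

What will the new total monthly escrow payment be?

$1,423.16

Property tax — $12,343.92 per year
Flood insurance — $541.80 per year
Windstorm insurance — $1,629.48 per year
Special assessment — $490.14 × 4 = $1,960.56 per year
Annual escrow total = $16,475.76
Per month = $16,475.76 / 12 = $1,372.98
Monthly shortage recovery: $602.16 ÷ 12 = $50.18
New monthly escrow = $1,372.98 + $50.18 = $1,423.16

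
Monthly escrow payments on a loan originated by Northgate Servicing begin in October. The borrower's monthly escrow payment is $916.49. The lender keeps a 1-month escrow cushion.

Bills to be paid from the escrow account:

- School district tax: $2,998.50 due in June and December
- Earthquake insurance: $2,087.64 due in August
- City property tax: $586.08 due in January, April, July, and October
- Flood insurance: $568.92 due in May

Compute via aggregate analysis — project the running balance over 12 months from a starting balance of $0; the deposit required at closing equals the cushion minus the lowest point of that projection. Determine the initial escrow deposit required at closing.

$1,832.98

Cushion = 1 × $916.49 = $916.49
Trial balance (start $0, +$916.49 each month, − disbursements):
  Oct: +$916.49 − $586.08 → $330.41
  Nov: +$916.49 → $1,246.90
  Dec: +$916.49 − $2,998.50 → -$835.11
  Jan: +$916.49 − $586.08 → -$504.70
  Feb: +$916.49 → $411.79
  Mar: +$916.49 → $1,328.28
  Apr: +$916.49 − $586.08 → $1,658.69
  May: +$916.49 − $568.92 → $2,006.26
  Jun: +$916.49 − $2,998.50 → -$75.75
  Jul: +$916.49 − $586.08 → $254.66
  Aug: +$916.49 − $2,087.64 → -$916.49
  Sep: +$916.49 → $0.00
Lowest trial balance = -$916.49 (Aug)
Initial deposit = cushion − low point = $916.49 − (-$916.49) = $1,832.98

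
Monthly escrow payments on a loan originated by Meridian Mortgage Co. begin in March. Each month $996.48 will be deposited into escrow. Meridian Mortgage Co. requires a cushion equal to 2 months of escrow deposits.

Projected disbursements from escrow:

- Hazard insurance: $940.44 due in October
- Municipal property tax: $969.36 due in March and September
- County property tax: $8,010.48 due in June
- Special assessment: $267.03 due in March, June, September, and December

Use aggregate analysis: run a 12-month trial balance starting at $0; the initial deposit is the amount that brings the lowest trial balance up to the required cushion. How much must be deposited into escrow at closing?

Cushion = 2 × $996.48 = $1,992.96
Trial balance (start $0, +$996.48 each month, − disbursements):
  Mar: +$996.48 − $1,236.39 → -$239.91
  Apr: +$996.48 → $756.57
  May: +$996.48 → $1,753.05
  Jun: +$996.48 − $8,277.51 → -$5,527.98
  Jul: +$996.48 → -$4,531.50
  Aug: +$996.48 → -$3,535.02
  Sep: +$996.48 − $1,236.39 → -$3,774.93
  Oct: +$996.48 − $940.44 → -$3,718.89
  Nov: +$996.48 → -$2,722.41
  Dec: +$996.48 − $267.03 → -$1,992.96
  Jan: +$996.48 → -$996.48
  Feb: +$996.48 → $0.00
Lowest trial balance = -$5,527.98 (Jun)
Initial deposit = cushion − low point = $1,992.96 − (-$5,527.98) = $7,520.94

$7,520.94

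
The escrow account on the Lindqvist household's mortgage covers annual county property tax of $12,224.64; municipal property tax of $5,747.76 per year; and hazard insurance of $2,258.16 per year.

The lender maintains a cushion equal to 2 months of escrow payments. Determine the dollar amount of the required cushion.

$3,371.76

County property tax = $12,224.64 annually
Municipal property tax = $5,747.76 annually
Hazard insurance = $2,258.16 annually
Total per year = $20,230.56
Monthly = $20,230.56 / 12 = $1,685.88
Reserve = 2 × $1,685.88 = $3,371.76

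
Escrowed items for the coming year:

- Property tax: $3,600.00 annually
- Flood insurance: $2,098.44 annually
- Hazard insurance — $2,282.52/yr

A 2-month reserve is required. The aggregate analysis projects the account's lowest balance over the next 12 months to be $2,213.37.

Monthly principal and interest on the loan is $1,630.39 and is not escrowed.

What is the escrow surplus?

Property tax: $3,600.00 per year
Flood insurance: $2,098.44 per year
Hazard insurance: $2,282.52 per year
Total annual escrow = $3,600.00 + $2,098.44 + $2,282.52 = $7,980.96
Monthly = $7,980.96 / 12 = $665.08
Required reserve = 2 × $665.08 = $1,330.16
Surplus = $2,213.37 − $1,330.16 = $883.21

$883.21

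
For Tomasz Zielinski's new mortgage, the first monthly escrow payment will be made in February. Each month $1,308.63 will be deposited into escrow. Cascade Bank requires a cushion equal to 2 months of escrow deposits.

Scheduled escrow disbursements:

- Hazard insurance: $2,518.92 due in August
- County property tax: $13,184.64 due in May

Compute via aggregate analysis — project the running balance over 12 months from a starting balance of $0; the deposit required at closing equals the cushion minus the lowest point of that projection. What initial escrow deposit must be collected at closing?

$10,567.38

Cushion = 2 × $1,308.63 = $2,617.26
Trial balance (start $0, +$1,308.63 each month, − disbursements):
  Feb: +$1,308.63 → $1,308.63
  Mar: +$1,308.63 → $2,617.26
  Apr: +$1,308.63 → $3,925.89
  May: +$1,308.63 − $13,184.64 → -$7,950.12
  Jun: +$1,308.63 → -$6,641.49
  Jul: +$1,308.63 → -$5,332.86
  Aug: +$1,308.63 − $2,518.92 → -$6,543.15
  Sep: +$1,308.63 → -$5,234.52
  Oct: +$1,308.63 → -$3,925.89
  Nov: +$1,308.63 → -$2,617.26
  Dec: +$1,308.63 → -$1,308.63
  Jan: +$1,308.63 → $0.00
Lowest trial balance = -$7,950.12 (May)
Initial deposit = cushion − low point = $2,617.26 − (-$7,950.12) = $10,567.38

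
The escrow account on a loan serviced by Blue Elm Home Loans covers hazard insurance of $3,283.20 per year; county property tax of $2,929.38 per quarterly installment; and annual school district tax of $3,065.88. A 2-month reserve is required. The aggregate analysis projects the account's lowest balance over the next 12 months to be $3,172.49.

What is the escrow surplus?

Hazard insurance = $3,283.20 annually
County property tax = $2,929.38 × 4 = $11,717.52 annually
School district tax = $3,065.88 annually
Total annual escrow = $18,066.60
Per month = $18,066.60 ÷ 12 = $1,505.55
Required reserve = 2 × $1,505.55 = $3,011.10
Excess over cushion: $3,172.49 − $3,011.10 = $161.39

$161.39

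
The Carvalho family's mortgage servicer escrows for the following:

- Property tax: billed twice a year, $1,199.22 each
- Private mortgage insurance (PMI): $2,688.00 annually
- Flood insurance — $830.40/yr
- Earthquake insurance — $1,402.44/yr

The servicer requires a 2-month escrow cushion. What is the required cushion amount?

Property tax — $1,199.22 × 2 = $2,398.44 annually
Private mortgage insurance (PMI) — $2,688.00 annually
Flood insurance — $830.40 annually
Earthquake insurance — $1,402.44 annually
Yearly total = $2,398.44 + $2,688.00 + $830.40 + $1,402.44 = $7,319.28
Monthly escrow = $7,319.28 ÷ 12 = $609.94
Cushion = 2 × $609.94 = $1,219.88

$1,219.88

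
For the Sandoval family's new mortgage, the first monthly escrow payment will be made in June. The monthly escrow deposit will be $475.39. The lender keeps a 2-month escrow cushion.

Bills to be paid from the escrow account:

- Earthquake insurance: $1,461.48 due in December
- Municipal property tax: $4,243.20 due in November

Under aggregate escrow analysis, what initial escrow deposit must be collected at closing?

$3,327.73

Cushion = 2 × $475.39 = $950.78
Trial balance (start $0, +$475.39 each month, − disbursements):
  Jun: +$475.39 → $475.39
  Jul: +$475.39 → $950.78
  Aug: +$475.39 → $1,426.17
  Sep: +$475.39 → $1,901.56
  Oct: +$475.39 → $2,376.95
  Nov: +$475.39 − $4,243.20 → -$1,390.86
  Dec: +$475.39 − $1,461.48 → -$2,376.95
  Jan: +$475.39 → -$1,901.56
  Feb: +$475.39 → -$1,426.17
  Mar: +$475.39 → -$950.78
  Apr: +$475.39 → -$475.39
  May: +$475.39 → $0.00
Lowest trial balance = -$2,376.95 (Dec)
Initial deposit = cushion − low point = $950.78 − (-$2,376.95) = $3,327.73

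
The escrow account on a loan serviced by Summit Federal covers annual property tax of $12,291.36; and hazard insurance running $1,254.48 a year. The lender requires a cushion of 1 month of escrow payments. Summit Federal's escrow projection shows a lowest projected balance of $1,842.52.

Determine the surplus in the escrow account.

Property tax = $12,291.36 per year
Hazard insurance = $1,254.48 per year
Annual escrow total = $12,291.36 + $1,254.48 = $13,545.84
Per month = $13,545.84 / 12 = $1,128.82
Required reserve = 1 × $1,128.82 = $1,128.82
Excess over cushion: $1,842.52 − $1,128.82 = $713.70

$713.70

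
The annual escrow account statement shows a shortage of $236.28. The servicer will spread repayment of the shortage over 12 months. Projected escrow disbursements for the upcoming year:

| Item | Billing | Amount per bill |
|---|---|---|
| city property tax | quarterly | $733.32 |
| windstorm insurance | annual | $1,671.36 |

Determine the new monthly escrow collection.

$403.41

City property tax: $733.32 × 4 = $2,933.28
Windstorm insurance: $1,671.36
Yearly total = $4,604.64
Monthly escrow = $4,604.64 / 12 = $383.72
Monthly shortage recovery: $236.28 ÷ 12 = $19.69
New monthly escrow = $383.72 + $19.69 = $403.41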